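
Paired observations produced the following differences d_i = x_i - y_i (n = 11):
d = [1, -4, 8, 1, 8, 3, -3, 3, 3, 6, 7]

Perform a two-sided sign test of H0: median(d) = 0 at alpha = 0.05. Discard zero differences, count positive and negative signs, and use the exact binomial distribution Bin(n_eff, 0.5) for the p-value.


Step 1: Discard zero differences. Original n = 11; n_eff = number of nonzero differences = 11.
Nonzero differences (with sign): +1, -4, +8, +1, +8, +3, -3, +3, +3, +6, +7
Step 2: Count signs: positive = 9, negative = 2.
Step 3: Under H0: P(positive) = 0.5, so the number of positives S ~ Bin(11, 0.5).
Step 4: Two-sided exact p-value = sum of Bin(11,0.5) probabilities at or below the observed probability = 0.065430.
Step 5: alpha = 0.05. fail to reject H0.

n_eff = 11, pos = 9, neg = 2, p = 0.065430, fail to reject H0.


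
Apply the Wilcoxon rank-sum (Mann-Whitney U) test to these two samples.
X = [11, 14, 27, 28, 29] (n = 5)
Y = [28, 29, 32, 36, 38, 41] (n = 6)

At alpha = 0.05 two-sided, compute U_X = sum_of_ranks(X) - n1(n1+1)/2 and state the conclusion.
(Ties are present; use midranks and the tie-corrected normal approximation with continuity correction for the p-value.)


Step 1: Combine and sort all 11 observations; assign midranks.
sorted (value, group): (11,X), (14,X), (27,X), (28,X), (28,Y), (29,X), (29,Y), (32,Y), (36,Y), (38,Y), (41,Y)
ranks: 11->1, 14->2, 27->3, 28->4.5, 28->4.5, 29->6.5, 29->6.5, 32->8, 36->9, 38->10, 41->11
Step 2: Rank sum for X: R1 = 1 + 2 + 3 + 4.5 + 6.5 = 17.
Step 3: U_X = R1 - n1(n1+1)/2 = 17 - 5*6/2 = 17 - 15 = 2.
       U_Y = n1*n2 - U_X = 30 - 2 = 28.
Step 4: Ties are present, so use the tie-corrected normal approximation (with continuity correction) for the p-value.
Step 5: p-value = 0.021870; compare to alpha = 0.05. reject H0.

U_X = 2, p = 0.021870, reject H0 at alpha = 0.05.


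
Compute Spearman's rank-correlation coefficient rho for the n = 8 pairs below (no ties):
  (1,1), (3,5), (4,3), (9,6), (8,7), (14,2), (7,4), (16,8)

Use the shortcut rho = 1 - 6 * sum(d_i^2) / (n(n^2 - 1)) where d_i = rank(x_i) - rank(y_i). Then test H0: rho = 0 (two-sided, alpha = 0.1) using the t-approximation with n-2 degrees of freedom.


Step 1: Rank x and y separately (midranks; no ties here).
rank(x): 1->1, 3->2, 4->3, 9->6, 8->5, 14->7, 7->4, 16->8
rank(y): 1->1, 5->5, 3->3, 6->6, 7->7, 2->2, 4->4, 8->8
Step 2: d_i = R_x(i) - R_y(i); compute d_i^2.
  (1-1)^2=0, (2-5)^2=9, (3-3)^2=0, (6-6)^2=0, (5-7)^2=4, (7-2)^2=25, (4-4)^2=0, (8-8)^2=0
sum(d^2) = 38.
Step 3: rho = 1 - 6*38 / (8*(8^2 - 1)) = 1 - 228/504 = 0.547619.
Step 4: Under H0, t = rho * sqrt((n-2)/(1-rho^2)) = 1.6031 ~ t(6).
Step 5: Two-sided p-value from the t-distribution with 6 df = 0.160026.
Step 6: alpha = 0.1. fail to reject H0.

rho = 0.5476, p = 0.160026, fail to reject H0 at alpha = 0.1.


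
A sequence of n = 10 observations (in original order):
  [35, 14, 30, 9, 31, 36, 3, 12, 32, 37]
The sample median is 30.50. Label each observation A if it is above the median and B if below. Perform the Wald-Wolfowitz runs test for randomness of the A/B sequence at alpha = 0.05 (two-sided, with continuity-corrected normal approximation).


Step 1: Compute median = 30.50; label A = above, B = below.
Labels in order: ABBBAABBAA  (n_A = 5, n_B = 5)
Step 2: Count runs R = 5.
Step 3: Under H0 (random ordering), E[R] = 2*n_A*n_B/(n_A+n_B) + 1 = 2*5*5/10 + 1 = 6.0000.
        Var[R] = 2*n_A*n_B*(2*n_A*n_B - n_A - n_B) / ((n_A+n_B)^2 * (n_A+n_B-1)) = 2000/900 = 2.2222.
        SD[R] = 1.4907.
Step 4: Continuity-corrected z = (R + 0.5 - E[R]) / SD[R] = (5 + 0.5 - 6.0000) / 1.4907 = -0.3354.
Step 5: Two-sided p-value via normal approximation = 2*(1 - Phi(|z|)) = 0.737316.
Step 6: alpha = 0.05. fail to reject H0.

R = 5, z = -0.3354, p = 0.737316, fail to reject H0.


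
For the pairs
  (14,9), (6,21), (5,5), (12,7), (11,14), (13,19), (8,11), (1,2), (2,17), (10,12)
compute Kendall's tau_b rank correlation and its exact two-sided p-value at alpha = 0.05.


Step 1: Enumerate the 45 unordered pairs (i,j) with i<j and classify each by sign(x_j-x_i) * sign(y_j-y_i).
  (1,2):dx=-8,dy=+12->D; (1,3):dx=-9,dy=-4->C; (1,4):dx=-2,dy=-2->C; (1,5):dx=-3,dy=+5->D
  (1,6):dx=-1,dy=+10->D; (1,7):dx=-6,dy=+2->D; (1,8):dx=-13,dy=-7->C; (1,9):dx=-12,dy=+8->D
  (1,10):dx=-4,dy=+3->D; (2,3):dx=-1,dy=-16->C; (2,4):dx=+6,dy=-14->D; (2,5):dx=+5,dy=-7->D
  (2,6):dx=+7,dy=-2->D; (2,7):dx=+2,dy=-10->D; (2,8):dx=-5,dy=-19->C; (2,9):dx=-4,dy=-4->C
  (2,10):dx=+4,dy=-9->D; (3,4):dx=+7,dy=+2->C; (3,5):dx=+6,dy=+9->C; (3,6):dx=+8,dy=+14->C
  (3,7):dx=+3,dy=+6->C; (3,8):dx=-4,dy=-3->C; (3,9):dx=-3,dy=+12->D; (3,10):dx=+5,dy=+7->C
  (4,5):dx=-1,dy=+7->D; (4,6):dx=+1,dy=+12->C; (4,7):dx=-4,dy=+4->D; (4,8):dx=-11,dy=-5->C
  (4,9):dx=-10,dy=+10->D; (4,10):dx=-2,dy=+5->D; (5,6):dx=+2,dy=+5->C; (5,7):dx=-3,dy=-3->C
  (5,8):dx=-10,dy=-12->C; (5,9):dx=-9,dy=+3->D; (5,10):dx=-1,dy=-2->C; (6,7):dx=-5,dy=-8->C
  (6,8):dx=-12,dy=-17->C; (6,9):dx=-11,dy=-2->C; (6,10):dx=-3,dy=-7->C; (7,8):dx=-7,dy=-9->C
  (7,9):dx=-6,dy=+6->D; (7,10):dx=+2,dy=+1->C; (8,9):dx=+1,dy=+15->C; (8,10):dx=+9,dy=+10->C
  (9,10):dx=+8,dy=-5->D
Step 2: C = 26, D = 19, total pairs = 45.
Step 3: tau = (C - D)/(n(n-1)/2) = (26 - 19)/45 = 0.155556.
Step 4: Exact two-sided p-value (enumerate n! = 3628800 permutations of y under H0): p = 0.600654.
Step 5: alpha = 0.05. fail to reject H0.

tau_b = 0.1556 (C=26, D=19), p = 0.600654, fail to reject H0.


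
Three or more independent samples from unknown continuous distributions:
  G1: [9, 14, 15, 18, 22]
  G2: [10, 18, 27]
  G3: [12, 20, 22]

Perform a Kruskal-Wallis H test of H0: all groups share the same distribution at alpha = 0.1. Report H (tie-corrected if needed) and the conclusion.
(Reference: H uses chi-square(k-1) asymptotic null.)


Step 1: Combine all N = 11 observations and assign midranks.
sorted (value, group, rank): (9,G1,1), (10,G2,2), (12,G3,3), (14,G1,4), (15,G1,5), (18,G1,6.5), (18,G2,6.5), (20,G3,8), (22,G1,9.5), (22,G3,9.5), (27,G2,11)
Step 2: Sum ranks within each group.
R_1 = 26 (n_1 = 5)
R_2 = 19.5 (n_2 = 3)
R_3 = 20.5 (n_3 = 3)
Step 3: H = 12/(N(N+1)) * sum(R_i^2/n_i) - 3(N+1)
     = 12/(11*12) * (26^2/5 + 19.5^2/3 + 20.5^2/3) - 3*12
     = 0.090909 * 402.033 - 36
     = 0.548485.
Step 4: Ties present; correction factor C = 1 - 12/(11^3 - 11) = 0.990909. Corrected H = 0.548485 / 0.990909 = 0.553517.
Step 5: Under H0, H ~ chi^2(2); p-value = 0.758238.
Step 6: alpha = 0.1. fail to reject H0.

H = 0.5535, df = 2, p = 0.758238, fail to reject H0.


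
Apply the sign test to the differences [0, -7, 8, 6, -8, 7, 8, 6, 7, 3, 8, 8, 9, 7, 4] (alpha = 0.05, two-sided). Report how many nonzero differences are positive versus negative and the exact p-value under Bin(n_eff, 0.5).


Step 1: Discard zero differences. Original n = 15; n_eff = number of nonzero differences = 14.
Nonzero differences (with sign): -7, +8, +6, -8, +7, +8, +6, +7, +3, +8, +8, +9, +7, +4
Step 2: Count signs: positive = 12, negative = 2.
Step 3: Under H0: P(positive) = 0.5, so the number of positives S ~ Bin(14, 0.5).
Step 4: Two-sided exact p-value = sum of Bin(14,0.5) probabilities at or below the observed probability = 0.012939.
Step 5: alpha = 0.05. reject H0.

n_eff = 14, pos = 12, neg = 2, p = 0.012939, reject H0.


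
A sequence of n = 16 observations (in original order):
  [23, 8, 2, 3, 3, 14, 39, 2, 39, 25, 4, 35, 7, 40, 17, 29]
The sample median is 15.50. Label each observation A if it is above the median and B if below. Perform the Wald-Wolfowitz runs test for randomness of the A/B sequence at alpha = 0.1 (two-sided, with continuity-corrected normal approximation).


Step 1: Compute median = 15.50; label A = above, B = below.
Labels in order: ABBBBBABAABABAAA  (n_A = 8, n_B = 8)
Step 2: Count runs R = 9.
Step 3: Under H0 (random ordering), E[R] = 2*n_A*n_B/(n_A+n_B) + 1 = 2*8*8/16 + 1 = 9.0000.
        Var[R] = 2*n_A*n_B*(2*n_A*n_B - n_A - n_B) / ((n_A+n_B)^2 * (n_A+n_B-1)) = 14336/3840 = 3.7333.
        SD[R] = 1.9322.
Step 4: R = E[R], so z = 0 with no continuity correction.
Step 5: Two-sided p-value via normal approximation = 2*(1 - Phi(|z|)) = 1.000000.
Step 6: alpha = 0.1. fail to reject H0.

R = 9, z = 0.0000, p = 1.000000, fail to reject H0.


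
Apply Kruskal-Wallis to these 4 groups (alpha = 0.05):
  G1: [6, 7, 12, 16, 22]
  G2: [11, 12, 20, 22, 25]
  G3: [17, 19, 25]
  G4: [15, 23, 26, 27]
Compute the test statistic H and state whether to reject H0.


Step 1: Combine all N = 17 observations and assign midranks.
sorted (value, group, rank): (6,G1,1), (7,G1,2), (11,G2,3), (12,G1,4.5), (12,G2,4.5), (15,G4,6), (16,G1,7), (17,G3,8), (19,G3,9), (20,G2,10), (22,G1,11.5), (22,G2,11.5), (23,G4,13), (25,G2,14.5), (25,G3,14.5), (26,G4,16), (27,G4,17)
Step 2: Sum ranks within each group.
R_1 = 26 (n_1 = 5)
R_2 = 43.5 (n_2 = 5)
R_3 = 31.5 (n_3 = 3)
R_4 = 52 (n_4 = 4)
Step 3: H = 12/(N(N+1)) * sum(R_i^2/n_i) - 3(N+1)
     = 12/(17*18) * (26^2/5 + 43.5^2/5 + 31.5^2/3 + 52^2/4) - 3*18
     = 0.039216 * 1520.4 - 54
     = 5.623529.
Step 4: Ties present; correction factor C = 1 - 18/(17^3 - 17) = 0.996324. Corrected H = 5.623529 / 0.996324 = 5.644280.
Step 5: Under H0, H ~ chi^2(3); p-value = 0.130259.
Step 6: alpha = 0.05. fail to reject H0.

H = 5.6443, df = 3, p = 0.130259, fail to reject H0.


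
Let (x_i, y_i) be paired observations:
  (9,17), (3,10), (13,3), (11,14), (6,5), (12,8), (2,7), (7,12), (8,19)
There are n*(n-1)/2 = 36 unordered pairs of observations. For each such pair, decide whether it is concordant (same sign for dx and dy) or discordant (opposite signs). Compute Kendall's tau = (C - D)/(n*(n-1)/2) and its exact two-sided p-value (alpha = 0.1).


Step 1: Enumerate the 36 unordered pairs (i,j) with i<j and classify each by sign(x_j-x_i) * sign(y_j-y_i).
  (1,2):dx=-6,dy=-7->C; (1,3):dx=+4,dy=-14->D; (1,4):dx=+2,dy=-3->D; (1,5):dx=-3,dy=-12->C
  (1,6):dx=+3,dy=-9->D; (1,7):dx=-7,dy=-10->C; (1,8):dx=-2,dy=-5->C; (1,9):dx=-1,dy=+2->D
  (2,3):dx=+10,dy=-7->D; (2,4):dx=+8,dy=+4->C; (2,5):dx=+3,dy=-5->D; (2,6):dx=+9,dy=-2->D
  (2,7):dx=-1,dy=-3->C; (2,8):dx=+4,dy=+2->C; (2,9):dx=+5,dy=+9->C; (3,4):dx=-2,dy=+11->D
  (3,5):dx=-7,dy=+2->D; (3,6):dx=-1,dy=+5->D; (3,7):dx=-11,dy=+4->D; (3,8):dx=-6,dy=+9->D
  (3,9):dx=-5,dy=+16->D; (4,5):dx=-5,dy=-9->C; (4,6):dx=+1,dy=-6->D; (4,7):dx=-9,dy=-7->C
  (4,8):dx=-4,dy=-2->C; (4,9):dx=-3,dy=+5->D; (5,6):dx=+6,dy=+3->C; (5,7):dx=-4,dy=+2->D
  (5,8):dx=+1,dy=+7->C; (5,9):dx=+2,dy=+14->C; (6,7):dx=-10,dy=-1->C; (6,8):dx=-5,dy=+4->D
  (6,9):dx=-4,dy=+11->D; (7,8):dx=+5,dy=+5->C; (7,9):dx=+6,dy=+12->C; (8,9):dx=+1,dy=+7->C
Step 2: C = 18, D = 18, total pairs = 36.
Step 3: tau = (C - D)/(n(n-1)/2) = (18 - 18)/36 = 0.000000.
Step 4: Exact two-sided p-value (enumerate n! = 362880 permutations of y under H0): p = 1.000000.
Step 5: alpha = 0.1. fail to reject H0.

tau_b = 0.0000 (C=18, D=18), p = 1.000000, fail to reject H0.


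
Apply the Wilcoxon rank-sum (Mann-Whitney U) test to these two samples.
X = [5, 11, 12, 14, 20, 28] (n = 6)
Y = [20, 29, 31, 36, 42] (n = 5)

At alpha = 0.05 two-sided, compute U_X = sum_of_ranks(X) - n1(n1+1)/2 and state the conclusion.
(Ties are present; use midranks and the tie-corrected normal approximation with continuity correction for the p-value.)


Step 1: Combine and sort all 11 observations; assign midranks.
sorted (value, group): (5,X), (11,X), (12,X), (14,X), (20,X), (20,Y), (28,X), (29,Y), (31,Y), (36,Y), (42,Y)
ranks: 5->1, 11->2, 12->3, 14->4, 20->5.5, 20->5.5, 28->7, 29->8, 31->9, 36->10, 42->11
Step 2: Rank sum for X: R1 = 1 + 2 + 3 + 4 + 5.5 + 7 = 22.5.
Step 3: U_X = R1 - n1(n1+1)/2 = 22.5 - 6*7/2 = 22.5 - 21 = 1.5.
       U_Y = n1*n2 - U_X = 30 - 1.5 = 28.5.
Step 4: Ties are present, so use the tie-corrected normal approximation (with continuity correction) for the p-value.
Step 5: p-value = 0.017365; compare to alpha = 0.05. reject H0.

U_X = 1.5, p = 0.017365, reject H0 at alpha = 0.05.


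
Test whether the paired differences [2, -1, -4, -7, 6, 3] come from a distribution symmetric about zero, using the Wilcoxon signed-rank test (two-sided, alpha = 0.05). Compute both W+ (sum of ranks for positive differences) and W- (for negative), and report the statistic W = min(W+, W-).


Step 1: Drop any zero differences (none here) and take |d_i|.
|d| = [2, 1, 4, 7, 6, 3]
Step 2: Midrank |d_i| (ties get averaged ranks).
ranks: |2|->2, |1|->1, |4|->4, |7|->6, |6|->5, |3|->3
Step 3: Attach original signs; sum ranks with positive sign and with negative sign.
W+ = 2 + 5 + 3 = 10
W- = 1 + 4 + 6 = 11
(Check: W+ + W- = 21 should equal n(n+1)/2 = 21.)
Step 4: Test statistic W = min(W+, W-) = 10.
Step 5: No ties, so the exact null distribution over the 2^6 = 64 sign assignments gives the two-sided p-value = 1.000000.
Step 6: alpha = 0.05. fail to reject H0.

W+ = 10, W- = 11, W = min = 10, p = 1.000000, fail to reject H0.


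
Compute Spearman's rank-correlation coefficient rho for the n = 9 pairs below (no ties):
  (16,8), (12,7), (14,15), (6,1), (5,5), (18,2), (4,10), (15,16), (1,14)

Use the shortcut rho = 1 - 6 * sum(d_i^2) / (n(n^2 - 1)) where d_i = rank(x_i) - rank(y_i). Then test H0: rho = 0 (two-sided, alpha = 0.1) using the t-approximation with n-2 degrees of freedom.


Step 1: Rank x and y separately (midranks; no ties here).
rank(x): 16->8, 12->5, 14->6, 6->4, 5->3, 18->9, 4->2, 15->7, 1->1
rank(y): 8->5, 7->4, 15->8, 1->1, 5->3, 2->2, 10->6, 16->9, 14->7
Step 2: d_i = R_x(i) - R_y(i); compute d_i^2.
  (8-5)^2=9, (5-4)^2=1, (6-8)^2=4, (4-1)^2=9, (3-3)^2=0, (9-2)^2=49, (2-6)^2=16, (7-9)^2=4, (1-7)^2=36
sum(d^2) = 128.
Step 3: rho = 1 - 6*128 / (9*(9^2 - 1)) = 1 - 768/720 = -0.066667.
Step 4: Under H0, t = rho * sqrt((n-2)/(1-rho^2)) = -0.1768 ~ t(7).
Step 5: Two-sided p-value from the t-distribution with 7 df = 0.864690.
Step 6: alpha = 0.1. fail to reject H0.

rho = -0.0667, p = 0.864690, fail to reject H0 at alpha = 0.1.


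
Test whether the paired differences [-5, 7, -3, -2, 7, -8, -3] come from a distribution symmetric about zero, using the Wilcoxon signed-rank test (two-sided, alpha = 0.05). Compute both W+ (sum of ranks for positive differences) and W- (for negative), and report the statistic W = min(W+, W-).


Step 1: Drop any zero differences (none here) and take |d_i|.
|d| = [5, 7, 3, 2, 7, 8, 3]
Step 2: Midrank |d_i| (ties get averaged ranks).
ranks: |5|->4, |7|->5.5, |3|->2.5, |2|->1, |7|->5.5, |8|->7, |3|->2.5
Step 3: Attach original signs; sum ranks with positive sign and with negative sign.
W+ = 5.5 + 5.5 = 11
W- = 4 + 2.5 + 1 + 7 + 2.5 = 17
(Check: W+ + W- = 28 should equal n(n+1)/2 = 28.)
Step 4: Test statistic W = min(W+, W-) = 11.
Step 5: Ties in |d|, so use the tie-corrected normal approximation.
        E[W] = n(n+1)/4 = 7*8/4 = 14.
        Tie groups: |d|=3 (t=2), |d|=7 (t=2); sum(t^3 - t) = 12.
        Var[W] = n(n+1)(2n+1)/24 - sum(t^3-t)/48 = 840/24 - 12/48 = 34.75.
        z = (W - E[W]) / sqrt(Var[W]) = (11 - 14) / 5.8949 = -0.5089.
        Two-sided p = 2*Phi(z) = 0.610813.
Step 6: alpha = 0.05. fail to reject H0.

W+ = 11, W- = 17, W = min = 11, p = 0.610813, fail to reject H0.


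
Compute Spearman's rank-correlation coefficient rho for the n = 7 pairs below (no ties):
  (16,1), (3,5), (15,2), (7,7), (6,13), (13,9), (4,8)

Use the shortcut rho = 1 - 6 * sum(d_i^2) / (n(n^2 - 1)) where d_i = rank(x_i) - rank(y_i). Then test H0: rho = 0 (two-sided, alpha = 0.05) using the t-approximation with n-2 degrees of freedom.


Step 1: Rank x and y separately (midranks; no ties here).
rank(x): 16->7, 3->1, 15->6, 7->4, 6->3, 13->5, 4->2
rank(y): 1->1, 5->3, 2->2, 7->4, 13->7, 9->6, 8->5
Step 2: d_i = R_x(i) - R_y(i); compute d_i^2.
  (7-1)^2=36, (1-3)^2=4, (6-2)^2=16, (4-4)^2=0, (3-7)^2=16, (5-6)^2=1, (2-5)^2=9
sum(d^2) = 82.
Step 3: rho = 1 - 6*82 / (7*(7^2 - 1)) = 1 - 492/336 = -0.464286.
Step 4: Under H0, t = rho * sqrt((n-2)/(1-rho^2)) = -1.1722 ~ t(5).
Step 5: Two-sided p-value from the t-distribution with 5 df = 0.293934.
Step 6: alpha = 0.05. fail to reject H0.

rho = -0.4643, p = 0.293934, fail to reject H0 at alpha = 0.05.


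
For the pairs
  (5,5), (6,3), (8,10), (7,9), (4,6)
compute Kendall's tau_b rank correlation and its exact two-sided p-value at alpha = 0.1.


Step 1: Enumerate the 10 unordered pairs (i,j) with i<j and classify each by sign(x_j-x_i) * sign(y_j-y_i).
  (1,2):dx=+1,dy=-2->D; (1,3):dx=+3,dy=+5->C; (1,4):dx=+2,dy=+4->C; (1,5):dx=-1,dy=+1->D
  (2,3):dx=+2,dy=+7->C; (2,4):dx=+1,dy=+6->C; (2,5):dx=-2,dy=+3->D; (3,4):dx=-1,dy=-1->C
  (3,5):dx=-4,dy=-4->C; (4,5):dx=-3,dy=-3->C
Step 2: C = 7, D = 3, total pairs = 10.
Step 3: tau = (C - D)/(n(n-1)/2) = (7 - 3)/10 = 0.400000.
Step 4: Exact two-sided p-value (enumerate n! = 120 permutations of y under H0): p = 0.483333.
Step 5: alpha = 0.1. fail to reject H0.

tau_b = 0.4000 (C=7, D=3), p = 0.483333, fail to reject H0.


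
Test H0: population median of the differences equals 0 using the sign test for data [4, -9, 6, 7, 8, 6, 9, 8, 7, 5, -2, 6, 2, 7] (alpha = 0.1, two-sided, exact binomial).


Step 1: Discard zero differences. Original n = 14; n_eff = number of nonzero differences = 14.
Nonzero differences (with sign): +4, -9, +6, +7, +8, +6, +9, +8, +7, +5, -2, +6, +2, +7
Step 2: Count signs: positive = 12, negative = 2.
Step 3: Under H0: P(positive) = 0.5, so the number of positives S ~ Bin(14, 0.5).
Step 4: Two-sided exact p-value = sum of Bin(14,0.5) probabilities at or below the observed probability = 0.012939.
Step 5: alpha = 0.1. reject H0.

n_eff = 14, pos = 12, neg = 2, p = 0.012939, reject H0.


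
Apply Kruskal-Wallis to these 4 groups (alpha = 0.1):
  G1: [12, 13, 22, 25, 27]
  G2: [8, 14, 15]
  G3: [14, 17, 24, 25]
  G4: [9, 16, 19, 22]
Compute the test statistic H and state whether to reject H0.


Step 1: Combine all N = 16 observations and assign midranks.
sorted (value, group, rank): (8,G2,1), (9,G4,2), (12,G1,3), (13,G1,4), (14,G2,5.5), (14,G3,5.5), (15,G2,7), (16,G4,8), (17,G3,9), (19,G4,10), (22,G1,11.5), (22,G4,11.5), (24,G3,13), (25,G1,14.5), (25,G3,14.5), (27,G1,16)
Step 2: Sum ranks within each group.
R_1 = 49 (n_1 = 5)
R_2 = 13.5 (n_2 = 3)
R_3 = 42 (n_3 = 4)
R_4 = 31.5 (n_4 = 4)
Step 3: H = 12/(N(N+1)) * sum(R_i^2/n_i) - 3(N+1)
     = 12/(16*17) * (49^2/5 + 13.5^2/3 + 42^2/4 + 31.5^2/4) - 3*17
     = 0.044118 * 1230.01 - 51
     = 3.265257.
Step 4: Ties present; correction factor C = 1 - 18/(16^3 - 16) = 0.995588. Corrected H = 3.265257 / 0.995588 = 3.279727.
Step 5: Under H0, H ~ chi^2(3); p-value = 0.350474.
Step 6: alpha = 0.1. fail to reject H0.

H = 3.2797, df = 3, p = 0.350474, fail to reject H0.


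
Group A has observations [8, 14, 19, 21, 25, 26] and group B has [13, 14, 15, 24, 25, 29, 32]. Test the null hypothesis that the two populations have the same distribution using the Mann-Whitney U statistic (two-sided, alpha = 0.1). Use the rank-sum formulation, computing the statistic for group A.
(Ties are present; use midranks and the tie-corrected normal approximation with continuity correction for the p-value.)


Step 1: Combine and sort all 13 observations; assign midranks.
sorted (value, group): (8,X), (13,Y), (14,X), (14,Y), (15,Y), (19,X), (21,X), (24,Y), (25,X), (25,Y), (26,X), (29,Y), (32,Y)
ranks: 8->1, 13->2, 14->3.5, 14->3.5, 15->5, 19->6, 21->7, 24->8, 25->9.5, 25->9.5, 26->11, 29->12, 32->13
Step 2: Rank sum for X: R1 = 1 + 3.5 + 6 + 7 + 9.5 + 11 = 38.
Step 3: U_X = R1 - n1(n1+1)/2 = 38 - 6*7/2 = 38 - 21 = 17.
       U_Y = n1*n2 - U_X = 42 - 17 = 25.
Step 4: Ties are present, so use the tie-corrected normal approximation (with continuity correction) for the p-value.
Step 5: p-value = 0.616104; compare to alpha = 0.1. fail to reject H0.

U_X = 17, p = 0.616104, fail to reject H0 at alpha = 0.1.


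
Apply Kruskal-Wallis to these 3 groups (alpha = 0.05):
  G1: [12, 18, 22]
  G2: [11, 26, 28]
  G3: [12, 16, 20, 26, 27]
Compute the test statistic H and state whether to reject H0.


Step 1: Combine all N = 11 observations and assign midranks.
sorted (value, group, rank): (11,G2,1), (12,G1,2.5), (12,G3,2.5), (16,G3,4), (18,G1,5), (20,G3,6), (22,G1,7), (26,G2,8.5), (26,G3,8.5), (27,G3,10), (28,G2,11)
Step 2: Sum ranks within each group.
R_1 = 14.5 (n_1 = 3)
R_2 = 20.5 (n_2 = 3)
R_3 = 31 (n_3 = 5)
Step 3: H = 12/(N(N+1)) * sum(R_i^2/n_i) - 3(N+1)
     = 12/(11*12) * (14.5^2/3 + 20.5^2/3 + 31^2/5) - 3*12
     = 0.090909 * 402.367 - 36
     = 0.578788.
Step 4: Ties present; correction factor C = 1 - 12/(11^3 - 11) = 0.990909. Corrected H = 0.578788 / 0.990909 = 0.584098.
Step 5: Under H0, H ~ chi^2(2); p-value = 0.746732.
Step 6: alpha = 0.05. fail to reject H0.

H = 0.5841, df = 2, p = 0.746732, fail to reject H0.


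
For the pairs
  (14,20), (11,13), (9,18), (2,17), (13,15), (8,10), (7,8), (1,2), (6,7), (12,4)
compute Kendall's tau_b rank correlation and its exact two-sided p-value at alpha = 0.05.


Step 1: Enumerate the 45 unordered pairs (i,j) with i<j and classify each by sign(x_j-x_i) * sign(y_j-y_i).
  (1,2):dx=-3,dy=-7->C; (1,3):dx=-5,dy=-2->C; (1,4):dx=-12,dy=-3->C; (1,5):dx=-1,dy=-5->C
  (1,6):dx=-6,dy=-10->C; (1,7):dx=-7,dy=-12->C; (1,8):dx=-13,dy=-18->C; (1,9):dx=-8,dy=-13->C
  (1,10):dx=-2,dy=-16->C; (2,3):dx=-2,dy=+5->D; (2,4):dx=-9,dy=+4->D; (2,5):dx=+2,dy=+2->C
  (2,6):dx=-3,dy=-3->C; (2,7):dx=-4,dy=-5->C; (2,8):dx=-10,dy=-11->C; (2,9):dx=-5,dy=-6->C
  (2,10):dx=+1,dy=-9->D; (3,4):dx=-7,dy=-1->C; (3,5):dx=+4,dy=-3->D; (3,6):dx=-1,dy=-8->C
  (3,7):dx=-2,dy=-10->C; (3,8):dx=-8,dy=-16->C; (3,9):dx=-3,dy=-11->C; (3,10):dx=+3,dy=-14->D
  (4,5):dx=+11,dy=-2->D; (4,6):dx=+6,dy=-7->D; (4,7):dx=+5,dy=-9->D; (4,8):dx=-1,dy=-15->C
  (4,9):dx=+4,dy=-10->D; (4,10):dx=+10,dy=-13->D; (5,6):dx=-5,dy=-5->C; (5,7):dx=-6,dy=-7->C
  (5,8):dx=-12,dy=-13->C; (5,9):dx=-7,dy=-8->C; (5,10):dx=-1,dy=-11->C; (6,7):dx=-1,dy=-2->C
  (6,8):dx=-7,dy=-8->C; (6,9):dx=-2,dy=-3->C; (6,10):dx=+4,dy=-6->D; (7,8):dx=-6,dy=-6->C
  (7,9):dx=-1,dy=-1->C; (7,10):dx=+5,dy=-4->D; (8,9):dx=+5,dy=+5->C; (8,10):dx=+11,dy=+2->C
  (9,10):dx=+6,dy=-3->D
Step 2: C = 32, D = 13, total pairs = 45.
Step 3: tau = (C - D)/(n(n-1)/2) = (32 - 13)/45 = 0.422222.
Step 4: Exact two-sided p-value (enumerate n! = 3628800 permutations of y under H0): p = 0.108313.
Step 5: alpha = 0.05. fail to reject H0.

tau_b = 0.4222 (C=32, D=13), p = 0.108313, fail to reject H0.


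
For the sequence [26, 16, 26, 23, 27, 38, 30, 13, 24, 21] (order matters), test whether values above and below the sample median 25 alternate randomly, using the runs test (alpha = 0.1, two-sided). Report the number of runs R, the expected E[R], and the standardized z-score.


Step 1: Compute median = 25; label A = above, B = below.
Labels in order: ABABAAABBB  (n_A = 5, n_B = 5)
Step 2: Count runs R = 6.
Step 3: Under H0 (random ordering), E[R] = 2*n_A*n_B/(n_A+n_B) + 1 = 2*5*5/10 + 1 = 6.0000.
        Var[R] = 2*n_A*n_B*(2*n_A*n_B - n_A - n_B) / ((n_A+n_B)^2 * (n_A+n_B-1)) = 2000/900 = 2.2222.
        SD[R] = 1.4907.
Step 4: R = E[R], so z = 0 with no continuity correction.
Step 5: Two-sided p-value via normal approximation = 2*(1 - Phi(|z|)) = 1.000000.
Step 6: alpha = 0.1. fail to reject H0.

R = 6, z = 0.0000, p = 1.000000, fail to reject H0.


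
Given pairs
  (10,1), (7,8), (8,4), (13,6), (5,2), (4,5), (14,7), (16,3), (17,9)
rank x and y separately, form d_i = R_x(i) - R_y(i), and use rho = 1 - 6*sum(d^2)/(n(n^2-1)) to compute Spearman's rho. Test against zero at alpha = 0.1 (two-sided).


Step 1: Rank x and y separately (midranks; no ties here).
rank(x): 10->5, 7->3, 8->4, 13->6, 5->2, 4->1, 14->7, 16->8, 17->9
rank(y): 1->1, 8->8, 4->4, 6->6, 2->2, 5->5, 7->7, 3->3, 9->9
Step 2: d_i = R_x(i) - R_y(i); compute d_i^2.
  (5-1)^2=16, (3-8)^2=25, (4-4)^2=0, (6-6)^2=0, (2-2)^2=0, (1-5)^2=16, (7-7)^2=0, (8-3)^2=25, (9-9)^2=0
sum(d^2) = 82.
Step 3: rho = 1 - 6*82 / (9*(9^2 - 1)) = 1 - 492/720 = 0.316667.
Step 4: Under H0, t = rho * sqrt((n-2)/(1-rho^2)) = 0.8833 ~ t(7).
Step 5: Two-sided p-value from the t-distribution with 7 df = 0.406397.
Step 6: alpha = 0.1. fail to reject H0.

rho = 0.3167, p = 0.406397, fail to reject H0 at alpha = 0.1.


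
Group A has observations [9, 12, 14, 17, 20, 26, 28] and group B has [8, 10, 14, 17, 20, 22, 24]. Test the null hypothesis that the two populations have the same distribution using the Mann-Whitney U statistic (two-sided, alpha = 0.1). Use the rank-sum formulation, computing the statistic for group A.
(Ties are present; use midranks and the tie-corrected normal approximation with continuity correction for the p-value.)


Step 1: Combine and sort all 14 observations; assign midranks.
sorted (value, group): (8,Y), (9,X), (10,Y), (12,X), (14,X), (14,Y), (17,X), (17,Y), (20,X), (20,Y), (22,Y), (24,Y), (26,X), (28,X)
ranks: 8->1, 9->2, 10->3, 12->4, 14->5.5, 14->5.5, 17->7.5, 17->7.5, 20->9.5, 20->9.5, 22->11, 24->12, 26->13, 28->14
Step 2: Rank sum for X: R1 = 2 + 4 + 5.5 + 7.5 + 9.5 + 13 + 14 = 55.5.
Step 3: U_X = R1 - n1(n1+1)/2 = 55.5 - 7*8/2 = 55.5 - 28 = 27.5.
       U_Y = n1*n2 - U_X = 49 - 27.5 = 21.5.
Step 4: Ties are present, so use the tie-corrected normal approximation (with continuity correction) for the p-value.
Step 5: p-value = 0.748592; compare to alpha = 0.1. fail to reject H0.

U_X = 27.5, p = 0.748592, fail to reject H0 at alpha = 0.1.


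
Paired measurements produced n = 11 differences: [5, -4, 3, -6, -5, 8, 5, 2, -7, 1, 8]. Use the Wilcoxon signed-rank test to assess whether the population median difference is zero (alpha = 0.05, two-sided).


Step 1: Drop any zero differences (none here) and take |d_i|.
|d| = [5, 4, 3, 6, 5, 8, 5, 2, 7, 1, 8]
Step 2: Midrank |d_i| (ties get averaged ranks).
ranks: |5|->6, |4|->4, |3|->3, |6|->8, |5|->6, |8|->10.5, |5|->6, |2|->2, |7|->9, |1|->1, |8|->10.5
Step 3: Attach original signs; sum ranks with positive sign and with negative sign.
W+ = 6 + 3 + 10.5 + 6 + 2 + 1 + 10.5 = 39
W- = 4 + 8 + 6 + 9 = 27
(Check: W+ + W- = 66 should equal n(n+1)/2 = 66.)
Step 4: Test statistic W = min(W+, W-) = 27.
Step 5: Ties in |d|, so use the tie-corrected normal approximation.
        E[W] = n(n+1)/4 = 11*12/4 = 33.
        Tie groups: |d|=5 (t=3), |d|=8 (t=2); sum(t^3 - t) = 30.
        Var[W] = n(n+1)(2n+1)/24 - sum(t^3-t)/48 = 3036/24 - 30/48 = 125.875.
        z = (W - E[W]) / sqrt(Var[W]) = (27 - 33) / 11.2194 = -0.5348.
        Two-sided p = 2*Phi(z) = 0.592797.
Step 6: alpha = 0.05. fail to reject H0.

W+ = 39, W- = 27, W = min = 27, p = 0.592797, fail to reject H0.


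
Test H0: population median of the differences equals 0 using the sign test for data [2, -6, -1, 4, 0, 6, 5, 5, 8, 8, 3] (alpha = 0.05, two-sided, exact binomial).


Step 1: Discard zero differences. Original n = 11; n_eff = number of nonzero differences = 10.
Nonzero differences (with sign): +2, -6, -1, +4, +6, +5, +5, +8, +8, +3
Step 2: Count signs: positive = 8, negative = 2.
Step 3: Under H0: P(positive) = 0.5, so the number of positives S ~ Bin(10, 0.5).
Step 4: Two-sided exact p-value = sum of Bin(10,0.5) probabilities at or below the observed probability = 0.109375.
Step 5: alpha = 0.05. fail to reject H0.

n_eff = 10, pos = 8, neg = 2, p = 0.109375, fail to reject H0.


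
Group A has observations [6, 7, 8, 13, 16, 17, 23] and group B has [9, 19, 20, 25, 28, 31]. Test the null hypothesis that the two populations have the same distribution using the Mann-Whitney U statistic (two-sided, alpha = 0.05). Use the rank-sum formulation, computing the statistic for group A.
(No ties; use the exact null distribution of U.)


Step 1: Combine and sort all 13 observations; assign midranks.
sorted (value, group): (6,X), (7,X), (8,X), (9,Y), (13,X), (16,X), (17,X), (19,Y), (20,Y), (23,X), (25,Y), (28,Y), (31,Y)
ranks: 6->1, 7->2, 8->3, 9->4, 13->5, 16->6, 17->7, 19->8, 20->9, 23->10, 25->11, 28->12, 31->13
Step 2: Rank sum for X: R1 = 1 + 2 + 3 + 5 + 6 + 7 + 10 = 34.
Step 3: U_X = R1 - n1(n1+1)/2 = 34 - 7*8/2 = 34 - 28 = 6.
       U_Y = n1*n2 - U_X = 42 - 6 = 36.
Step 4: No ties, so the exact null distribution of U (based on enumerating the C(13,7) = 1716 equally likely rank assignments) gives the two-sided p-value.
Step 5: p-value = 0.034965; compare to alpha = 0.05. reject H0.

U_X = 6, p = 0.034965, reject H0 at alpha = 0.05.


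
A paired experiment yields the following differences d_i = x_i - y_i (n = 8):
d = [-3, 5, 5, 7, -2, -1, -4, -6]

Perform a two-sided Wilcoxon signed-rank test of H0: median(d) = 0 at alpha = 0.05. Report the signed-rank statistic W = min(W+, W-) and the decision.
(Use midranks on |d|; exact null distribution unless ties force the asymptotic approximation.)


Step 1: Drop any zero differences (none here) and take |d_i|.
|d| = [3, 5, 5, 7, 2, 1, 4, 6]
Step 2: Midrank |d_i| (ties get averaged ranks).
ranks: |3|->3, |5|->5.5, |5|->5.5, |7|->8, |2|->2, |1|->1, |4|->4, |6|->7
Step 3: Attach original signs; sum ranks with positive sign and with negative sign.
W+ = 5.5 + 5.5 + 8 = 19
W- = 3 + 2 + 1 + 4 + 7 = 17
(Check: W+ + W- = 36 should equal n(n+1)/2 = 36.)
Step 4: Test statistic W = min(W+, W-) = 17.
Step 5: Ties in |d|, so use the tie-corrected normal approximation.
        E[W] = n(n+1)/4 = 8*9/4 = 18.
        Tie groups: |d|=5 (t=2); sum(t^3 - t) = 6.
        Var[W] = n(n+1)(2n+1)/24 - sum(t^3-t)/48 = 1224/24 - 6/48 = 50.875.
        z = (W - E[W]) / sqrt(Var[W]) = (17 - 18) / 7.1327 = -0.1402.
        Two-sided p = 2*Phi(z) = 0.888502.
Step 6: alpha = 0.05. fail to reject H0.

W+ = 19, W- = 17, W = min = 17, p = 0.888502, fail to reject H0.


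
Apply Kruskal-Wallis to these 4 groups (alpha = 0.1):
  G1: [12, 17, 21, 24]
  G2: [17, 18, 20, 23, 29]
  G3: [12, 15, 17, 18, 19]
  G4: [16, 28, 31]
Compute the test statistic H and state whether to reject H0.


Step 1: Combine all N = 17 observations and assign midranks.
sorted (value, group, rank): (12,G1,1.5), (12,G3,1.5), (15,G3,3), (16,G4,4), (17,G1,6), (17,G2,6), (17,G3,6), (18,G2,8.5), (18,G3,8.5), (19,G3,10), (20,G2,11), (21,G1,12), (23,G2,13), (24,G1,14), (28,G4,15), (29,G2,16), (31,G4,17)
Step 2: Sum ranks within each group.
R_1 = 33.5 (n_1 = 4)
R_2 = 54.5 (n_2 = 5)
R_3 = 29 (n_3 = 5)
R_4 = 36 (n_4 = 3)
Step 3: H = 12/(N(N+1)) * sum(R_i^2/n_i) - 3(N+1)
     = 12/(17*18) * (33.5^2/4 + 54.5^2/5 + 29^2/5 + 36^2/3) - 3*18
     = 0.039216 * 1474.81 - 54
     = 3.835784.
Step 4: Ties present; correction factor C = 1 - 36/(17^3 - 17) = 0.992647. Corrected H = 3.835784 / 0.992647 = 3.864198.
Step 5: Under H0, H ~ chi^2(3); p-value = 0.276507.
Step 6: alpha = 0.1. fail to reject H0.

H = 3.8642, df = 3, p = 0.276507, fail to reject H0.


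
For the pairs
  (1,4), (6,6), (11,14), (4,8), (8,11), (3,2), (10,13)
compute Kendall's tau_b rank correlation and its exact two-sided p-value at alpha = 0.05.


Step 1: Enumerate the 21 unordered pairs (i,j) with i<j and classify each by sign(x_j-x_i) * sign(y_j-y_i).
  (1,2):dx=+5,dy=+2->C; (1,3):dx=+10,dy=+10->C; (1,4):dx=+3,dy=+4->C; (1,5):dx=+7,dy=+7->C
  (1,6):dx=+2,dy=-2->D; (1,7):dx=+9,dy=+9->C; (2,3):dx=+5,dy=+8->C; (2,4):dx=-2,dy=+2->D
  (2,5):dx=+2,dy=+5->C; (2,6):dx=-3,dy=-4->C; (2,7):dx=+4,dy=+7->C; (3,4):dx=-7,dy=-6->C
  (3,5):dx=-3,dy=-3->C; (3,6):dx=-8,dy=-12->C; (3,7):dx=-1,dy=-1->C; (4,5):dx=+4,dy=+3->C
  (4,6):dx=-1,dy=-6->C; (4,7):dx=+6,dy=+5->C; (5,6):dx=-5,dy=-9->C; (5,7):dx=+2,dy=+2->C
  (6,7):dx=+7,dy=+11->C
Step 2: C = 19, D = 2, total pairs = 21.
Step 3: tau = (C - D)/(n(n-1)/2) = (19 - 2)/21 = 0.809524.
Step 4: Exact two-sided p-value (enumerate n! = 5040 permutations of y under H0): p = 0.010714.
Step 5: alpha = 0.05. reject H0.

tau_b = 0.8095 (C=19, D=2), p = 0.010714, reject H0.


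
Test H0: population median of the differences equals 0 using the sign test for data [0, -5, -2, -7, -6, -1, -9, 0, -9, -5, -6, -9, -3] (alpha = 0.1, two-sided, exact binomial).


Step 1: Discard zero differences. Original n = 13; n_eff = number of nonzero differences = 11.
Nonzero differences (with sign): -5, -2, -7, -6, -1, -9, -9, -5, -6, -9, -3
Step 2: Count signs: positive = 0, negative = 11.
Step 3: Under H0: P(positive) = 0.5, so the number of positives S ~ Bin(11, 0.5).
Step 4: Two-sided exact p-value = sum of Bin(11,0.5) probabilities at or below the observed probability = 0.000977.
Step 5: alpha = 0.1. reject H0.

n_eff = 11, pos = 0, neg = 11, p = 0.000977, reject H0.


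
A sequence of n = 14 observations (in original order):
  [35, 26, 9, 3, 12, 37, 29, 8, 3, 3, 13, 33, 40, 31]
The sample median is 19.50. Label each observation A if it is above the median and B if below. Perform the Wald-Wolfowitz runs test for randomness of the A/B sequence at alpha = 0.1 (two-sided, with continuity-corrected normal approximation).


Step 1: Compute median = 19.50; label A = above, B = below.
Labels in order: AABBBAABBBBAAA  (n_A = 7, n_B = 7)
Step 2: Count runs R = 5.
Step 3: Under H0 (random ordering), E[R] = 2*n_A*n_B/(n_A+n_B) + 1 = 2*7*7/14 + 1 = 8.0000.
        Var[R] = 2*n_A*n_B*(2*n_A*n_B - n_A - n_B) / ((n_A+n_B)^2 * (n_A+n_B-1)) = 8232/2548 = 3.2308.
        SD[R] = 1.7974.
Step 4: Continuity-corrected z = (R + 0.5 - E[R]) / SD[R] = (5 + 0.5 - 8.0000) / 1.7974 = -1.3909.
Step 5: Two-sided p-value via normal approximation = 2*(1 - Phi(|z|)) = 0.164264.
Step 6: alpha = 0.1. fail to reject H0.

R = 5, z = -1.3909, p = 0.164264, fail to reject H0.


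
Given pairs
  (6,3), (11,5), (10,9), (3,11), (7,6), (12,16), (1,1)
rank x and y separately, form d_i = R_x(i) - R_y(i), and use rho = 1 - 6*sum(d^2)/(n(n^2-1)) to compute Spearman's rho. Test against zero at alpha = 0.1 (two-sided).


Step 1: Rank x and y separately (midranks; no ties here).
rank(x): 6->3, 11->6, 10->5, 3->2, 7->4, 12->7, 1->1
rank(y): 3->2, 5->3, 9->5, 11->6, 6->4, 16->7, 1->1
Step 2: d_i = R_x(i) - R_y(i); compute d_i^2.
  (3-2)^2=1, (6-3)^2=9, (5-5)^2=0, (2-6)^2=16, (4-4)^2=0, (7-7)^2=0, (1-1)^2=0
sum(d^2) = 26.
Step 3: rho = 1 - 6*26 / (7*(7^2 - 1)) = 1 - 156/336 = 0.535714.
Step 4: Under H0, t = rho * sqrt((n-2)/(1-rho^2)) = 1.4186 ~ t(5).
Step 5: Two-sided p-value from the t-distribution with 5 df = 0.215217.
Step 6: alpha = 0.1. fail to reject H0.

rho = 0.5357, p = 0.215217, fail to reject H0 at alpha = 0.1.


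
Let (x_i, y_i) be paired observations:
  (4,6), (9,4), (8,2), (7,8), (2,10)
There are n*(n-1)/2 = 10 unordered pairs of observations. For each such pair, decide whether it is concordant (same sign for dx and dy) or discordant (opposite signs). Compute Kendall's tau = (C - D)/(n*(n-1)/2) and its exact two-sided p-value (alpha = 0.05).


Step 1: Enumerate the 10 unordered pairs (i,j) with i<j and classify each by sign(x_j-x_i) * sign(y_j-y_i).
  (1,2):dx=+5,dy=-2->D; (1,3):dx=+4,dy=-4->D; (1,4):dx=+3,dy=+2->C; (1,5):dx=-2,dy=+4->D
  (2,3):dx=-1,dy=-2->C; (2,4):dx=-2,dy=+4->D; (2,5):dx=-7,dy=+6->D; (3,4):dx=-1,dy=+6->D
  (3,5):dx=-6,dy=+8->D; (4,5):dx=-5,dy=+2->D
Step 2: C = 2, D = 8, total pairs = 10.
Step 3: tau = (C - D)/(n(n-1)/2) = (2 - 8)/10 = -0.600000.
Step 4: Exact two-sided p-value (enumerate n! = 120 permutations of y under H0): p = 0.233333.
Step 5: alpha = 0.05. fail to reject H0.

tau_b = -0.6000 (C=2, D=8), p = 0.233333, fail to reject H0.


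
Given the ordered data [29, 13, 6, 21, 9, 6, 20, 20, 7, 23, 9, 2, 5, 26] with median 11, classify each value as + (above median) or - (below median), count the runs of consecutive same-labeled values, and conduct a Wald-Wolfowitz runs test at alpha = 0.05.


Step 1: Compute median = 11; label A = above, B = below.
Labels in order: AABABBAABABBBA  (n_A = 7, n_B = 7)
Step 2: Count runs R = 9.
Step 3: Under H0 (random ordering), E[R] = 2*n_A*n_B/(n_A+n_B) + 1 = 2*7*7/14 + 1 = 8.0000.
        Var[R] = 2*n_A*n_B*(2*n_A*n_B - n_A - n_B) / ((n_A+n_B)^2 * (n_A+n_B-1)) = 8232/2548 = 3.2308.
        SD[R] = 1.7974.
Step 4: Continuity-corrected z = (R - 0.5 - E[R]) / SD[R] = (9 - 0.5 - 8.0000) / 1.7974 = 0.2782.
Step 5: Two-sided p-value via normal approximation = 2*(1 - Phi(|z|)) = 0.780879.
Step 6: alpha = 0.05. fail to reject H0.

R = 9, z = 0.2782, p = 0.780879, fail to reject H0.


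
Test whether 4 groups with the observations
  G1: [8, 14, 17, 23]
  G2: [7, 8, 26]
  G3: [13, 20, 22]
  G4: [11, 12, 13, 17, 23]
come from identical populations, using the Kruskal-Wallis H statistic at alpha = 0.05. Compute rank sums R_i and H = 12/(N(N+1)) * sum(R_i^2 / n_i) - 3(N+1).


Step 1: Combine all N = 15 observations and assign midranks.
sorted (value, group, rank): (7,G2,1), (8,G1,2.5), (8,G2,2.5), (11,G4,4), (12,G4,5), (13,G3,6.5), (13,G4,6.5), (14,G1,8), (17,G1,9.5), (17,G4,9.5), (20,G3,11), (22,G3,12), (23,G1,13.5), (23,G4,13.5), (26,G2,15)
Step 2: Sum ranks within each group.
R_1 = 33.5 (n_1 = 4)
R_2 = 18.5 (n_2 = 3)
R_3 = 29.5 (n_3 = 3)
R_4 = 38.5 (n_4 = 5)
Step 3: H = 12/(N(N+1)) * sum(R_i^2/n_i) - 3(N+1)
     = 12/(15*16) * (33.5^2/4 + 18.5^2/3 + 29.5^2/3 + 38.5^2/5) - 3*16
     = 0.050000 * 981.179 - 48
     = 1.058958.
Step 4: Ties present; correction factor C = 1 - 24/(15^3 - 15) = 0.992857. Corrected H = 1.058958 / 0.992857 = 1.066577.
Step 5: Under H0, H ~ chi^2(3); p-value = 0.785148.
Step 6: alpha = 0.05. fail to reject H0.

H = 1.0666, df = 3, p = 0.785148, fail to reject H0.


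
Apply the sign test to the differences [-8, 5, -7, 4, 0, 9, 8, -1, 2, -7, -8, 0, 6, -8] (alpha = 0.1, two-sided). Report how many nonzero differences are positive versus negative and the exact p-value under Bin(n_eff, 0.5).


Step 1: Discard zero differences. Original n = 14; n_eff = number of nonzero differences = 12.
Nonzero differences (with sign): -8, +5, -7, +4, +9, +8, -1, +2, -7, -8, +6, -8
Step 2: Count signs: positive = 6, negative = 6.
Step 3: Under H0: P(positive) = 0.5, so the number of positives S ~ Bin(12, 0.5).
Step 4: Two-sided exact p-value = sum of Bin(12,0.5) probabilities at or below the observed probability = 1.000000.
Step 5: alpha = 0.1. fail to reject H0.

n_eff = 12, pos = 6, neg = 6, p = 1.000000, fail to reject H0.


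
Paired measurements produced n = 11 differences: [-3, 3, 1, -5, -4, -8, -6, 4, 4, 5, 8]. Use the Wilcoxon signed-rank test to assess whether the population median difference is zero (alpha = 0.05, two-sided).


Step 1: Drop any zero differences (none here) and take |d_i|.
|d| = [3, 3, 1, 5, 4, 8, 6, 4, 4, 5, 8]
Step 2: Midrank |d_i| (ties get averaged ranks).
ranks: |3|->2.5, |3|->2.5, |1|->1, |5|->7.5, |4|->5, |8|->10.5, |6|->9, |4|->5, |4|->5, |5|->7.5, |8|->10.5
Step 3: Attach original signs; sum ranks with positive sign and with negative sign.
W+ = 2.5 + 1 + 5 + 5 + 7.5 + 10.5 = 31.5
W- = 2.5 + 7.5 + 5 + 10.5 + 9 = 34.5
(Check: W+ + W- = 66 should equal n(n+1)/2 = 66.)
Step 4: Test statistic W = min(W+, W-) = 31.5.
Step 5: Ties in |d|, so use the tie-corrected normal approximation.
        E[W] = n(n+1)/4 = 11*12/4 = 33.
        Tie groups: |d|=3 (t=2), |d|=4 (t=3), |d|=5 (t=2), |d|=8 (t=2); sum(t^3 - t) = 42.
        Var[W] = n(n+1)(2n+1)/24 - sum(t^3-t)/48 = 3036/24 - 42/48 = 125.625.
        z = (W - E[W]) / sqrt(Var[W]) = (31.5 - 33) / 11.2083 = -0.1338.
        Two-sided p = 2*Phi(z) = 0.893537.
Step 6: alpha = 0.05. fail to reject H0.

W+ = 31.5, W- = 34.5, W = min = 31.5, p = 0.893537, fail to reject H0.


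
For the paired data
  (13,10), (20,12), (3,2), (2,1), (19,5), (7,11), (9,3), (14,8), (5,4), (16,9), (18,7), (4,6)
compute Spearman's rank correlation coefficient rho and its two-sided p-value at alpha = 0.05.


Step 1: Rank x and y separately (midranks; no ties here).
rank(x): 13->7, 20->12, 3->2, 2->1, 19->11, 7->5, 9->6, 14->8, 5->4, 16->9, 18->10, 4->3
rank(y): 10->10, 12->12, 2->2, 1->1, 5->5, 11->11, 3->3, 8->8, 4->4, 9->9, 7->7, 6->6
Step 2: d_i = R_x(i) - R_y(i); compute d_i^2.
  (7-10)^2=9, (12-12)^2=0, (2-2)^2=0, (1-1)^2=0, (11-5)^2=36, (5-11)^2=36, (6-3)^2=9, (8-8)^2=0, (4-4)^2=0, (9-9)^2=0, (10-7)^2=9, (3-6)^2=9
sum(d^2) = 108.
Step 3: rho = 1 - 6*108 / (12*(12^2 - 1)) = 1 - 648/1716 = 0.622378.
Step 4: Under H0, t = rho * sqrt((n-2)/(1-rho^2)) = 2.5145 ~ t(10).
Step 5: Two-sided p-value from the t-distribution with 10 df = 0.030676.
Step 6: alpha = 0.05. reject H0.

rho = 0.6224, p = 0.030676, reject H0 at alpha = 0.05.


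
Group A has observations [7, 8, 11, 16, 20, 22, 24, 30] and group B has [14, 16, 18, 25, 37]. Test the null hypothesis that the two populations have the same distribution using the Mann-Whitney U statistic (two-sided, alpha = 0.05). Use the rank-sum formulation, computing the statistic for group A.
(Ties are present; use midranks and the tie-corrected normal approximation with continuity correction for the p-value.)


Step 1: Combine and sort all 13 observations; assign midranks.
sorted (value, group): (7,X), (8,X), (11,X), (14,Y), (16,X), (16,Y), (18,Y), (20,X), (22,X), (24,X), (25,Y), (30,X), (37,Y)
ranks: 7->1, 8->2, 11->3, 14->4, 16->5.5, 16->5.5, 18->7, 20->8, 22->9, 24->10, 25->11, 30->12, 37->13
Step 2: Rank sum for X: R1 = 1 + 2 + 3 + 5.5 + 8 + 9 + 10 + 12 = 50.5.
Step 3: U_X = R1 - n1(n1+1)/2 = 50.5 - 8*9/2 = 50.5 - 36 = 14.5.
       U_Y = n1*n2 - U_X = 40 - 14.5 = 25.5.
Step 4: Ties are present, so use the tie-corrected normal approximation (with continuity correction) for the p-value.
Step 5: p-value = 0.463600; compare to alpha = 0.05. fail to reject H0.

U_X = 14.5, p = 0.463600, fail to reject H0 at alpha = 0.05.
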